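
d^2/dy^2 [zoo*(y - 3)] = 0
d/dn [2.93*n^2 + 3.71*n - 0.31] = 5.86*n + 3.71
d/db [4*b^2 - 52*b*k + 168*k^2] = 8*b - 52*k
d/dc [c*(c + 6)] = 2*c + 6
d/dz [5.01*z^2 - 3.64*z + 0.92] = 10.02*z - 3.64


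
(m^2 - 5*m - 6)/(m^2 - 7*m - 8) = (m - 6)/(m - 8)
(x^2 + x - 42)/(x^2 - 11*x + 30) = (x + 7)/(x - 5)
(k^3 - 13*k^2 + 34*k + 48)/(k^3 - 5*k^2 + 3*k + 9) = (k^2 - 14*k + 48)/(k^2 - 6*k + 9)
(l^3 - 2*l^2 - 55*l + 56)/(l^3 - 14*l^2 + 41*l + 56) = (l^2 + 6*l - 7)/(l^2 - 6*l - 7)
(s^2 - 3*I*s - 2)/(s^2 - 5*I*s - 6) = (s - I)/(s - 3*I)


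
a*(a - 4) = a^2 - 4*a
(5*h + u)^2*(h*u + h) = 25*h^3*u + 25*h^3 + 10*h^2*u^2 + 10*h^2*u + h*u^3 + h*u^2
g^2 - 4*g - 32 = (g - 8)*(g + 4)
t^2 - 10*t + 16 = (t - 8)*(t - 2)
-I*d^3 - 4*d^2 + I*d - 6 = (d - 3*I)*(d - 2*I)*(-I*d + 1)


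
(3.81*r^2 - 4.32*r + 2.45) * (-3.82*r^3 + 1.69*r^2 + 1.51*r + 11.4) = -14.5542*r^5 + 22.9413*r^4 - 10.9067*r^3 + 41.0513*r^2 - 45.5485*r + 27.93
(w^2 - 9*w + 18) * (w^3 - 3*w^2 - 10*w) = w^5 - 12*w^4 + 35*w^3 + 36*w^2 - 180*w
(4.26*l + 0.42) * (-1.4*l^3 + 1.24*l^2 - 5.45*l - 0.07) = -5.964*l^4 + 4.6944*l^3 - 22.6962*l^2 - 2.5872*l - 0.0294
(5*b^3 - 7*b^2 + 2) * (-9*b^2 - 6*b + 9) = -45*b^5 + 33*b^4 + 87*b^3 - 81*b^2 - 12*b + 18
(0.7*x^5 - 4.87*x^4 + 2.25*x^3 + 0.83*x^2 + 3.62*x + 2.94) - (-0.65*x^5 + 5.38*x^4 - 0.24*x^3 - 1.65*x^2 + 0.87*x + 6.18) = 1.35*x^5 - 10.25*x^4 + 2.49*x^3 + 2.48*x^2 + 2.75*x - 3.24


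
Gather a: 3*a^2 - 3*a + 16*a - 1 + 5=3*a^2 + 13*a + 4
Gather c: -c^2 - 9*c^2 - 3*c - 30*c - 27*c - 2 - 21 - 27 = -10*c^2 - 60*c - 50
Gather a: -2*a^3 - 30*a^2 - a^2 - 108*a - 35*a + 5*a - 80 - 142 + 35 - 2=-2*a^3 - 31*a^2 - 138*a - 189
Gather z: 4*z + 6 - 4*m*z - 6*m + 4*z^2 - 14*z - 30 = -6*m + 4*z^2 + z*(-4*m - 10) - 24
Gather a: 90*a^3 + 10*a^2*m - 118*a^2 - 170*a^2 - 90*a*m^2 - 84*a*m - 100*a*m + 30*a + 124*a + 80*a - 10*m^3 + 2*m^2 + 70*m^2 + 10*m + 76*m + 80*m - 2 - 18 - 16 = 90*a^3 + a^2*(10*m - 288) + a*(-90*m^2 - 184*m + 234) - 10*m^3 + 72*m^2 + 166*m - 36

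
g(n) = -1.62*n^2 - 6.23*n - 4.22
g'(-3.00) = 3.49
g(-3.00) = -0.11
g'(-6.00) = 13.21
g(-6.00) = -25.16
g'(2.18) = -13.29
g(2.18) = -25.50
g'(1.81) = -12.09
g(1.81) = -20.80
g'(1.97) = -12.61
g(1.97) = -22.78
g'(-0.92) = -3.25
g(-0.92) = 0.14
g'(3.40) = -17.25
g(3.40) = -44.13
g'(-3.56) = 5.30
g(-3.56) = -2.57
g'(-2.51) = 1.90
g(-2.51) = 1.21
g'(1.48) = -11.03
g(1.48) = -16.99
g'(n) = -3.24*n - 6.23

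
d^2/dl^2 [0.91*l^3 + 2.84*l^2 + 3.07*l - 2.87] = 5.46*l + 5.68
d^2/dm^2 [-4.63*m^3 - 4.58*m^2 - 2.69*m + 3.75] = -27.78*m - 9.16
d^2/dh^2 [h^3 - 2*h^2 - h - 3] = 6*h - 4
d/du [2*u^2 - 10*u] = 4*u - 10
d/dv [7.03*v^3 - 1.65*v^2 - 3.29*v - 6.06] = 21.09*v^2 - 3.3*v - 3.29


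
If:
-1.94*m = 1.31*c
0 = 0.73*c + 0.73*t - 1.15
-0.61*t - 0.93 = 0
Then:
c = 3.10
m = -2.09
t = -1.52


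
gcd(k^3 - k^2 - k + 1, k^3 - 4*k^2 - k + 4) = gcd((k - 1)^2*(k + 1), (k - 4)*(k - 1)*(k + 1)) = k^2 - 1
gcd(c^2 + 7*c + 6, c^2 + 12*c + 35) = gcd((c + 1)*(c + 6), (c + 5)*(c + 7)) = 1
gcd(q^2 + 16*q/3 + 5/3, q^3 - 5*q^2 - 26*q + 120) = q + 5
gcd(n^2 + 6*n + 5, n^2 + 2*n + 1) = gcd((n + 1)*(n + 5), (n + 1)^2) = n + 1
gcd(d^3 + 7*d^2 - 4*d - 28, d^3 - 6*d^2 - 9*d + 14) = d + 2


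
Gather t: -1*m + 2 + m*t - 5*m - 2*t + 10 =-6*m + t*(m - 2) + 12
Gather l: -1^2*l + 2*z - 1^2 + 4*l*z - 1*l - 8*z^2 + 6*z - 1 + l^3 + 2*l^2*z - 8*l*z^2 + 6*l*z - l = l^3 + 2*l^2*z + l*(-8*z^2 + 10*z - 3) - 8*z^2 + 8*z - 2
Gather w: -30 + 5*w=5*w - 30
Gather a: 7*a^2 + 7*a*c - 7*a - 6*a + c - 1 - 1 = 7*a^2 + a*(7*c - 13) + c - 2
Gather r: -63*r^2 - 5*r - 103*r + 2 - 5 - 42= -63*r^2 - 108*r - 45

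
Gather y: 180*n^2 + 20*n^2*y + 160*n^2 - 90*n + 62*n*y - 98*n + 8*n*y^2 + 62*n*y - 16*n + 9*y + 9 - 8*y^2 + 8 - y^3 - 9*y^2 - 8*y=340*n^2 - 204*n - y^3 + y^2*(8*n - 17) + y*(20*n^2 + 124*n + 1) + 17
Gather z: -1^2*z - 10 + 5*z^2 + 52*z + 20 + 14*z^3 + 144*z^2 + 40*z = 14*z^3 + 149*z^2 + 91*z + 10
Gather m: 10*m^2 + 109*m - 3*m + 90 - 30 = 10*m^2 + 106*m + 60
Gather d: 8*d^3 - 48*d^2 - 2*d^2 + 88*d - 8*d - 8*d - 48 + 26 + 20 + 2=8*d^3 - 50*d^2 + 72*d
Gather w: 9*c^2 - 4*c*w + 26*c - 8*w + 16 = 9*c^2 + 26*c + w*(-4*c - 8) + 16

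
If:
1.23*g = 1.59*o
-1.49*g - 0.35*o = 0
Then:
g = 0.00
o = 0.00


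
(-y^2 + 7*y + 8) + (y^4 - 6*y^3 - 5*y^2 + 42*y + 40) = y^4 - 6*y^3 - 6*y^2 + 49*y + 48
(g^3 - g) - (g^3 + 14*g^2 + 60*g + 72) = -14*g^2 - 61*g - 72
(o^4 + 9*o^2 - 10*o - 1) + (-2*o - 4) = o^4 + 9*o^2 - 12*o - 5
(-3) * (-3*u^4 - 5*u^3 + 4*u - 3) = 9*u^4 + 15*u^3 - 12*u + 9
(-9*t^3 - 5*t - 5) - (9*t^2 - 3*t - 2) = -9*t^3 - 9*t^2 - 2*t - 3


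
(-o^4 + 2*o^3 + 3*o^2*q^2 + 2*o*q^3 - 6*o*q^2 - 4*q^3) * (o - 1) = -o^5 + 3*o^4 + 3*o^3*q^2 - 2*o^3 + 2*o^2*q^3 - 9*o^2*q^2 - 6*o*q^3 + 6*o*q^2 + 4*q^3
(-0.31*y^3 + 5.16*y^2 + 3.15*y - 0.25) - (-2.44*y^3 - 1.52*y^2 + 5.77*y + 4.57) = 2.13*y^3 + 6.68*y^2 - 2.62*y - 4.82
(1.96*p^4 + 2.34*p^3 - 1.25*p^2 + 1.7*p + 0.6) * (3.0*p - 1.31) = 5.88*p^5 + 4.4524*p^4 - 6.8154*p^3 + 6.7375*p^2 - 0.427*p - 0.786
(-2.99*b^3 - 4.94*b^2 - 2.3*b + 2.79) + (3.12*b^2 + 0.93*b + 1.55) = -2.99*b^3 - 1.82*b^2 - 1.37*b + 4.34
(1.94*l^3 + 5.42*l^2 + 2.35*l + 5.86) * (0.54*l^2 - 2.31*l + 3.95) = 1.0476*l^5 - 1.5546*l^4 - 3.5882*l^3 + 19.1449*l^2 - 4.2541*l + 23.147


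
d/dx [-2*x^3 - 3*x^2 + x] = -6*x^2 - 6*x + 1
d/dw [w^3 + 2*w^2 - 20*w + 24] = 3*w^2 + 4*w - 20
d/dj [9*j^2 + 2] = 18*j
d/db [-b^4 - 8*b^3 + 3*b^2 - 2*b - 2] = -4*b^3 - 24*b^2 + 6*b - 2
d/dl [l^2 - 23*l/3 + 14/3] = 2*l - 23/3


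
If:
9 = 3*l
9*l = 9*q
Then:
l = 3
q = 3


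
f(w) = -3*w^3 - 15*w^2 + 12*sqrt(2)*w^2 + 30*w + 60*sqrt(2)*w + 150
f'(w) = -9*w^2 - 30*w + 24*sqrt(2)*w + 30 + 60*sqrt(2)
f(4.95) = 402.94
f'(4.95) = -86.16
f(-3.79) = -93.67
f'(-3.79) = -29.36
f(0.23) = 176.48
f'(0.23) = 115.28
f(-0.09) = 139.68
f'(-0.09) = 114.43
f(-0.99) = 41.14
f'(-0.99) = 102.13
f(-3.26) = -99.54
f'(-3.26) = 6.36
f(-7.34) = 599.49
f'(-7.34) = -398.96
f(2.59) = 408.57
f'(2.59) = 64.69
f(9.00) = -843.71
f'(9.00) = -578.68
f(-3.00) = -95.82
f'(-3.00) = 22.03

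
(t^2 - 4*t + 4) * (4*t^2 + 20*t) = 4*t^4 + 4*t^3 - 64*t^2 + 80*t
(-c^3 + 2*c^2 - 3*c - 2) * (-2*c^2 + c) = 2*c^5 - 5*c^4 + 8*c^3 + c^2 - 2*c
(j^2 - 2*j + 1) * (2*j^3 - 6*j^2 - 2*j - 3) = 2*j^5 - 10*j^4 + 12*j^3 - 5*j^2 + 4*j - 3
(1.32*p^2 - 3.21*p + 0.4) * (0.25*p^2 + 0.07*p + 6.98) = 0.33*p^4 - 0.7101*p^3 + 9.0889*p^2 - 22.3778*p + 2.792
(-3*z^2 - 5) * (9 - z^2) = 3*z^4 - 22*z^2 - 45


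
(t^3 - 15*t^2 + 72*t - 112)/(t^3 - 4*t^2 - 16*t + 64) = (t - 7)/(t + 4)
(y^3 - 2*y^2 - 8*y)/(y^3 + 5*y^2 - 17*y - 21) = y*(y^2 - 2*y - 8)/(y^3 + 5*y^2 - 17*y - 21)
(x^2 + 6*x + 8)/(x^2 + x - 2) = (x + 4)/(x - 1)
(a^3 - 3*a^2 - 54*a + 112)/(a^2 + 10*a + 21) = (a^2 - 10*a + 16)/(a + 3)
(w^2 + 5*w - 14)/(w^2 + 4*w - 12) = (w + 7)/(w + 6)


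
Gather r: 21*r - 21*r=0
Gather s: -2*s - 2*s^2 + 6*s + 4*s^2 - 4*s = 2*s^2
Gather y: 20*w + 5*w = 25*w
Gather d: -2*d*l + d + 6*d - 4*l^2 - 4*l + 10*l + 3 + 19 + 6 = d*(7 - 2*l) - 4*l^2 + 6*l + 28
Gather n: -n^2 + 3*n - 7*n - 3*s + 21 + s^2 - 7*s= -n^2 - 4*n + s^2 - 10*s + 21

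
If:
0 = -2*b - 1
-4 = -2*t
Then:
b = -1/2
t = 2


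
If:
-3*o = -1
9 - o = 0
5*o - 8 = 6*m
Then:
No Solution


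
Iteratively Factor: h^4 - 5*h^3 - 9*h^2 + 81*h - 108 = (h + 4)*(h^3 - 9*h^2 + 27*h - 27) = (h - 3)*(h + 4)*(h^2 - 6*h + 9) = (h - 3)^2*(h + 4)*(h - 3)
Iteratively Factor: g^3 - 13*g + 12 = (g - 1)*(g^2 + g - 12) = (g - 1)*(g + 4)*(g - 3)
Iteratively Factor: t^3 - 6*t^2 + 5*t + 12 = (t - 4)*(t^2 - 2*t - 3) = (t - 4)*(t + 1)*(t - 3)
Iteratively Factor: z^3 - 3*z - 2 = (z + 1)*(z^2 - z - 2) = (z - 2)*(z + 1)*(z + 1)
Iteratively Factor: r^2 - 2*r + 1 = (r - 1)*(r - 1)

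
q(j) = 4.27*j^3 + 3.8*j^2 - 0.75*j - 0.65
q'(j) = 12.81*j^2 + 7.6*j - 0.75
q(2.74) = 113.66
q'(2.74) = 116.25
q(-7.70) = -1718.97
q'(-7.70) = 700.23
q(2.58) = 96.04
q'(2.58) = 104.13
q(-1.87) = -13.88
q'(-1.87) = 29.83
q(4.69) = 519.92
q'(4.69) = 316.66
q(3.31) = 193.35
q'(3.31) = 164.75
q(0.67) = 1.84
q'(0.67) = 10.09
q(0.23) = -0.57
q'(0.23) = 1.68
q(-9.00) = -2798.93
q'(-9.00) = 968.46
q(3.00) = 146.59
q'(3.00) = 137.34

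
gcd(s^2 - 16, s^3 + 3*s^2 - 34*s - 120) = s + 4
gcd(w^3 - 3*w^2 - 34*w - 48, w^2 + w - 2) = w + 2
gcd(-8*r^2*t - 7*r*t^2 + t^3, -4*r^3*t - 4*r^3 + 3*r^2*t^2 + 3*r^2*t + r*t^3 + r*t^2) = 1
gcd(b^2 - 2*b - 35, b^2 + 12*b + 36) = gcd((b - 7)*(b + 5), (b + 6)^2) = 1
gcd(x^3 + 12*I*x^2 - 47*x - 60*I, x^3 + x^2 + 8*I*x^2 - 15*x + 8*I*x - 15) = x^2 + 8*I*x - 15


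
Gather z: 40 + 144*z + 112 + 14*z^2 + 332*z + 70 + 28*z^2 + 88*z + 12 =42*z^2 + 564*z + 234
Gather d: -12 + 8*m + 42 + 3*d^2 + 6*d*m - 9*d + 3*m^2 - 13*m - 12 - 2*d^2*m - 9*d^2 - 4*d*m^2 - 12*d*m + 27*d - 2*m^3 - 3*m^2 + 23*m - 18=d^2*(-2*m - 6) + d*(-4*m^2 - 6*m + 18) - 2*m^3 + 18*m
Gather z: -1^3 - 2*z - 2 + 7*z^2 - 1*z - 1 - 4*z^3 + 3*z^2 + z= -4*z^3 + 10*z^2 - 2*z - 4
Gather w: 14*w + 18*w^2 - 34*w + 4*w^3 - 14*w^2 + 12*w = 4*w^3 + 4*w^2 - 8*w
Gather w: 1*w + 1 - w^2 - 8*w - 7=-w^2 - 7*w - 6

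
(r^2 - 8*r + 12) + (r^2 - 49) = 2*r^2 - 8*r - 37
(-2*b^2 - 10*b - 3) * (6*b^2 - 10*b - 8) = -12*b^4 - 40*b^3 + 98*b^2 + 110*b + 24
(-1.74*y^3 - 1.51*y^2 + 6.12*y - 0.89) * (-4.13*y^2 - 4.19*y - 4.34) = 7.1862*y^5 + 13.5269*y^4 - 11.3971*y^3 - 15.4137*y^2 - 22.8317*y + 3.8626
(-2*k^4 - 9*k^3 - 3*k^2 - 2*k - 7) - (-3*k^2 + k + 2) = -2*k^4 - 9*k^3 - 3*k - 9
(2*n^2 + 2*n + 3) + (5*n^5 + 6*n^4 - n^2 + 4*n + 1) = 5*n^5 + 6*n^4 + n^2 + 6*n + 4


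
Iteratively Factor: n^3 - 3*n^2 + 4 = (n - 2)*(n^2 - n - 2) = (n - 2)*(n + 1)*(n - 2)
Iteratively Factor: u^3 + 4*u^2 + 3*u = (u + 3)*(u^2 + u) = u*(u + 3)*(u + 1)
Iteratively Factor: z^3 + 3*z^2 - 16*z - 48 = (z - 4)*(z^2 + 7*z + 12) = (z - 4)*(z + 4)*(z + 3)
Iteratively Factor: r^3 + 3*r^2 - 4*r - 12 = (r + 3)*(r^2 - 4) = (r - 2)*(r + 3)*(r + 2)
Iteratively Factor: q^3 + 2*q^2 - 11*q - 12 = (q + 4)*(q^2 - 2*q - 3) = (q + 1)*(q + 4)*(q - 3)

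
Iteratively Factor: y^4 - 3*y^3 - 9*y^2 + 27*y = (y - 3)*(y^3 - 9*y) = (y - 3)*(y + 3)*(y^2 - 3*y) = y*(y - 3)*(y + 3)*(y - 3)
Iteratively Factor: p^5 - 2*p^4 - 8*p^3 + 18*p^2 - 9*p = (p - 1)*(p^4 - p^3 - 9*p^2 + 9*p) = (p - 3)*(p - 1)*(p^3 + 2*p^2 - 3*p) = (p - 3)*(p - 1)^2*(p^2 + 3*p) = (p - 3)*(p - 1)^2*(p + 3)*(p)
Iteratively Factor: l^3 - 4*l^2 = (l)*(l^2 - 4*l) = l^2*(l - 4)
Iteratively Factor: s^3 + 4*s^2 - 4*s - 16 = (s + 4)*(s^2 - 4) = (s + 2)*(s + 4)*(s - 2)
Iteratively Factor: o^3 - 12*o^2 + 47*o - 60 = (o - 4)*(o^2 - 8*o + 15) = (o - 5)*(o - 4)*(o - 3)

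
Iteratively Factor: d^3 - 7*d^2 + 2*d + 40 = (d + 2)*(d^2 - 9*d + 20) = (d - 4)*(d + 2)*(d - 5)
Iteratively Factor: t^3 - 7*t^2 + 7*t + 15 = (t - 5)*(t^2 - 2*t - 3) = (t - 5)*(t - 3)*(t + 1)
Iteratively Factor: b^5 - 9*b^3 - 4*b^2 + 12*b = (b + 2)*(b^4 - 2*b^3 - 5*b^2 + 6*b) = (b - 3)*(b + 2)*(b^3 + b^2 - 2*b) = b*(b - 3)*(b + 2)*(b^2 + b - 2) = b*(b - 3)*(b + 2)^2*(b - 1)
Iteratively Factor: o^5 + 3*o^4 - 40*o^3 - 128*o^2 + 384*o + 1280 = (o + 4)*(o^4 - o^3 - 36*o^2 + 16*o + 320) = (o + 4)^2*(o^3 - 5*o^2 - 16*o + 80) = (o + 4)^3*(o^2 - 9*o + 20) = (o - 5)*(o + 4)^3*(o - 4)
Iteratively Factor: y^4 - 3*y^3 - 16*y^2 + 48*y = (y)*(y^3 - 3*y^2 - 16*y + 48) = y*(y - 4)*(y^2 + y - 12) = y*(y - 4)*(y - 3)*(y + 4)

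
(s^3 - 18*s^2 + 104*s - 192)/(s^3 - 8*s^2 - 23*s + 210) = (s^2 - 12*s + 32)/(s^2 - 2*s - 35)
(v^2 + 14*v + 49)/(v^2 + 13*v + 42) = (v + 7)/(v + 6)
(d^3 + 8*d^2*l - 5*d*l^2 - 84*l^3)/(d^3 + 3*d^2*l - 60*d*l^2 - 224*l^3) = (d - 3*l)/(d - 8*l)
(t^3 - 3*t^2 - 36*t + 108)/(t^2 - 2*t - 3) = (t^2 - 36)/(t + 1)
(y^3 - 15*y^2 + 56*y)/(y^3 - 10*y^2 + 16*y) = (y - 7)/(y - 2)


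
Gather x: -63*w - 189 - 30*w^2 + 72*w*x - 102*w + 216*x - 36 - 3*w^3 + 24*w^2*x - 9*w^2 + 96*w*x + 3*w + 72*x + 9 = -3*w^3 - 39*w^2 - 162*w + x*(24*w^2 + 168*w + 288) - 216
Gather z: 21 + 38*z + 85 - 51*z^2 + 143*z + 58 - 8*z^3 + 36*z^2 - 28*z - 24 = -8*z^3 - 15*z^2 + 153*z + 140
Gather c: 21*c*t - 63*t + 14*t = 21*c*t - 49*t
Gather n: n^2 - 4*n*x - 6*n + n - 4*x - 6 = n^2 + n*(-4*x - 5) - 4*x - 6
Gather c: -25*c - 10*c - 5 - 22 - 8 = -35*c - 35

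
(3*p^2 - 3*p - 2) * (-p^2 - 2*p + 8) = -3*p^4 - 3*p^3 + 32*p^2 - 20*p - 16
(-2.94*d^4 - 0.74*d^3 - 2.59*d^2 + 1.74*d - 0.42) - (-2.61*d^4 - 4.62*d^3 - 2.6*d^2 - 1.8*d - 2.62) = -0.33*d^4 + 3.88*d^3 + 0.0100000000000002*d^2 + 3.54*d + 2.2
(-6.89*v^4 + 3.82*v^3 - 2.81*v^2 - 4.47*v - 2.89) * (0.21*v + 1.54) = -1.4469*v^5 - 9.8084*v^4 + 5.2927*v^3 - 5.2661*v^2 - 7.4907*v - 4.4506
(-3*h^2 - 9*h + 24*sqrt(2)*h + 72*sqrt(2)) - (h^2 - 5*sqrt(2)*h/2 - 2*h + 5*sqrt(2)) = -4*h^2 - 7*h + 53*sqrt(2)*h/2 + 67*sqrt(2)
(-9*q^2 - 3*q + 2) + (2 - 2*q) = -9*q^2 - 5*q + 4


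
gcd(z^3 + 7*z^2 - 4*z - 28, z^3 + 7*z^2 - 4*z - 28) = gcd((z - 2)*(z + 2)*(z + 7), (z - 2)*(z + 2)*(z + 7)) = z^3 + 7*z^2 - 4*z - 28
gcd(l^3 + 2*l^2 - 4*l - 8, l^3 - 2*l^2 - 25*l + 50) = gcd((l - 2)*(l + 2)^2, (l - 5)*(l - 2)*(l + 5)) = l - 2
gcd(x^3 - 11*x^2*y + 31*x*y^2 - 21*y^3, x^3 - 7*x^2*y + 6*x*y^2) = x - y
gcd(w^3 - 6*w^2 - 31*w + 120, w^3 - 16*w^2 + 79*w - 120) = w^2 - 11*w + 24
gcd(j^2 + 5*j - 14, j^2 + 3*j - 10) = j - 2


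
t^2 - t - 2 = (t - 2)*(t + 1)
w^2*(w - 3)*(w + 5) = w^4 + 2*w^3 - 15*w^2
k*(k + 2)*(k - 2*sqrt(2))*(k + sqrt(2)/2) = k^4 - 3*sqrt(2)*k^3/2 + 2*k^3 - 3*sqrt(2)*k^2 - 2*k^2 - 4*k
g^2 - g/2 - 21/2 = (g - 7/2)*(g + 3)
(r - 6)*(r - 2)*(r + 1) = r^3 - 7*r^2 + 4*r + 12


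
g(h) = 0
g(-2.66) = 0.00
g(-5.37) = 0.00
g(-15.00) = 0.00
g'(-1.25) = 0.00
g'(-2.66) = 0.00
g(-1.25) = 0.00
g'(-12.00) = 0.00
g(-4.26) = 0.00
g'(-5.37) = 0.00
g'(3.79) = 0.00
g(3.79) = 0.00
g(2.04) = 0.00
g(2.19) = 0.00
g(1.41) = 0.00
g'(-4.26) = 0.00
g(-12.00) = 0.00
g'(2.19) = 0.00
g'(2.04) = 0.00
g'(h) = 0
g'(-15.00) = 0.00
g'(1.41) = 0.00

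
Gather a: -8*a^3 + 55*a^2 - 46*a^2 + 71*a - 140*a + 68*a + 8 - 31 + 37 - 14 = -8*a^3 + 9*a^2 - a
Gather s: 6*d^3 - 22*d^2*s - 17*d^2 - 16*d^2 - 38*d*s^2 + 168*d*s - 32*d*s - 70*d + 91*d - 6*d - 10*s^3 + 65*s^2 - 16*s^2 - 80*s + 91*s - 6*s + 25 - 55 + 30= 6*d^3 - 33*d^2 + 15*d - 10*s^3 + s^2*(49 - 38*d) + s*(-22*d^2 + 136*d + 5)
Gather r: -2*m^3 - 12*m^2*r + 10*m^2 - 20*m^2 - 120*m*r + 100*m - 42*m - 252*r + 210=-2*m^3 - 10*m^2 + 58*m + r*(-12*m^2 - 120*m - 252) + 210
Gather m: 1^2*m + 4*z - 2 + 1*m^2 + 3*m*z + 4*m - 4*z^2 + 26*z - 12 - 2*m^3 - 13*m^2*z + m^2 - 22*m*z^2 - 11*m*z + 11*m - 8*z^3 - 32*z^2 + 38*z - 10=-2*m^3 + m^2*(2 - 13*z) + m*(-22*z^2 - 8*z + 16) - 8*z^3 - 36*z^2 + 68*z - 24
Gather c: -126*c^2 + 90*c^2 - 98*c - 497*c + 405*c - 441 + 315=-36*c^2 - 190*c - 126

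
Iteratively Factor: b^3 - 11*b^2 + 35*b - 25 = (b - 5)*(b^2 - 6*b + 5) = (b - 5)^2*(b - 1)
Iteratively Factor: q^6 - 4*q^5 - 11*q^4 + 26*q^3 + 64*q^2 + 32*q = (q + 2)*(q^5 - 6*q^4 + q^3 + 24*q^2 + 16*q) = (q - 4)*(q + 2)*(q^4 - 2*q^3 - 7*q^2 - 4*q) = (q - 4)*(q + 1)*(q + 2)*(q^3 - 3*q^2 - 4*q) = q*(q - 4)*(q + 1)*(q + 2)*(q^2 - 3*q - 4) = q*(q - 4)^2*(q + 1)*(q + 2)*(q + 1)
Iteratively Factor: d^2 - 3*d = (d - 3)*(d)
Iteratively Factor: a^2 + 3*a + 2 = (a + 2)*(a + 1)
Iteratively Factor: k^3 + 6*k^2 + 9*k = (k + 3)*(k^2 + 3*k) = k*(k + 3)*(k + 3)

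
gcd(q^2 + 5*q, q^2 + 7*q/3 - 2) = 1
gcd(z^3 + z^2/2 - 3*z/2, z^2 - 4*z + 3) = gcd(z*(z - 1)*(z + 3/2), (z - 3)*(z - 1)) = z - 1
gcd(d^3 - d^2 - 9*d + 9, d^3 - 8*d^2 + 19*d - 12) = d^2 - 4*d + 3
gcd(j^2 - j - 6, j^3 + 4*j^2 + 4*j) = j + 2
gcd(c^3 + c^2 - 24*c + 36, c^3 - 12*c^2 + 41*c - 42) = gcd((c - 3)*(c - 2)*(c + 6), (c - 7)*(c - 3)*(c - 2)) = c^2 - 5*c + 6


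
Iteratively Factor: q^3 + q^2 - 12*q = (q + 4)*(q^2 - 3*q) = (q - 3)*(q + 4)*(q)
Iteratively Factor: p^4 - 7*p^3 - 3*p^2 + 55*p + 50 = (p + 1)*(p^3 - 8*p^2 + 5*p + 50) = (p + 1)*(p + 2)*(p^2 - 10*p + 25) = (p - 5)*(p + 1)*(p + 2)*(p - 5)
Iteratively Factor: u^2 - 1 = (u - 1)*(u + 1)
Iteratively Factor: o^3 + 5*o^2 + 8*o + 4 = (o + 2)*(o^2 + 3*o + 2) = (o + 2)^2*(o + 1)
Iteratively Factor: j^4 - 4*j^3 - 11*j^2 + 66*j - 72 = (j - 2)*(j^3 - 2*j^2 - 15*j + 36) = (j - 3)*(j - 2)*(j^2 + j - 12) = (j - 3)*(j - 2)*(j + 4)*(j - 3)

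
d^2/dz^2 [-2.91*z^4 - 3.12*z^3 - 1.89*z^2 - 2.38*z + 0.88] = -34.92*z^2 - 18.72*z - 3.78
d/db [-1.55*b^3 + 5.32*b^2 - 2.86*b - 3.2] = -4.65*b^2 + 10.64*b - 2.86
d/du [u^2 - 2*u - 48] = 2*u - 2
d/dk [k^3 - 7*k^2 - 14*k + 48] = 3*k^2 - 14*k - 14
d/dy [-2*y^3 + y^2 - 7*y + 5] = -6*y^2 + 2*y - 7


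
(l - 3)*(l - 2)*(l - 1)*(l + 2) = l^4 - 4*l^3 - l^2 + 16*l - 12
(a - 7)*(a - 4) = a^2 - 11*a + 28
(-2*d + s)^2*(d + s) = 4*d^3 - 3*d*s^2 + s^3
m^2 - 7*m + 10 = (m - 5)*(m - 2)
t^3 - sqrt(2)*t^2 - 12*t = t*(t - 3*sqrt(2))*(t + 2*sqrt(2))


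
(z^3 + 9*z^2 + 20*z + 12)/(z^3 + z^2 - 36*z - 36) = (z + 2)/(z - 6)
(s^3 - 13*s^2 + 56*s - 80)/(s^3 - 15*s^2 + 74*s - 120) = (s - 4)/(s - 6)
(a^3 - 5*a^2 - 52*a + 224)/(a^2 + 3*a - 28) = a - 8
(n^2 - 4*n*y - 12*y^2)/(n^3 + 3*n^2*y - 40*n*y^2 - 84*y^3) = 1/(n + 7*y)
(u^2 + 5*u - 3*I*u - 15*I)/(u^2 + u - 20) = (u - 3*I)/(u - 4)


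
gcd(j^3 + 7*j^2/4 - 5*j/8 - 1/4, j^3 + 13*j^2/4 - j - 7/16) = j^2 - j/4 - 1/8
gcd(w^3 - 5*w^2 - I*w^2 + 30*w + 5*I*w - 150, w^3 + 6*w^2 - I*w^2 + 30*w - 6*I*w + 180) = w^2 - I*w + 30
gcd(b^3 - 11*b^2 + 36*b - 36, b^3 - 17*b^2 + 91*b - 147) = b - 3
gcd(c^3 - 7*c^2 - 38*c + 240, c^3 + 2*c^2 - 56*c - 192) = c^2 - 2*c - 48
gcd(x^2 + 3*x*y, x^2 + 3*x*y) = x^2 + 3*x*y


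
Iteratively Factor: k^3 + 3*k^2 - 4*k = (k)*(k^2 + 3*k - 4) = k*(k - 1)*(k + 4)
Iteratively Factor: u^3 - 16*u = (u + 4)*(u^2 - 4*u) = u*(u + 4)*(u - 4)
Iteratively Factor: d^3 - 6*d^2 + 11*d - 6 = (d - 1)*(d^2 - 5*d + 6) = (d - 3)*(d - 1)*(d - 2)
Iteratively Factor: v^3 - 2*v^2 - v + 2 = (v - 1)*(v^2 - v - 2) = (v - 2)*(v - 1)*(v + 1)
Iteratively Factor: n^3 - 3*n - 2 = (n - 2)*(n^2 + 2*n + 1) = (n - 2)*(n + 1)*(n + 1)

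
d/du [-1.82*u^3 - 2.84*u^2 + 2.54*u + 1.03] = -5.46*u^2 - 5.68*u + 2.54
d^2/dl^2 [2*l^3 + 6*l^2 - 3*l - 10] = 12*l + 12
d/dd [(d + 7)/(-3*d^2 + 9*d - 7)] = (3*d^2 + 42*d - 70)/(9*d^4 - 54*d^3 + 123*d^2 - 126*d + 49)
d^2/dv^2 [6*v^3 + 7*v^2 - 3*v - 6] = 36*v + 14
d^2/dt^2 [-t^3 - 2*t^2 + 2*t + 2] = -6*t - 4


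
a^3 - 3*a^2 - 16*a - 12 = (a - 6)*(a + 1)*(a + 2)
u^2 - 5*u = u*(u - 5)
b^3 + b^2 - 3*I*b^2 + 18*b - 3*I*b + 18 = (b + 1)*(b - 6*I)*(b + 3*I)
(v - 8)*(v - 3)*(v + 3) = v^3 - 8*v^2 - 9*v + 72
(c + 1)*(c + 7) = c^2 + 8*c + 7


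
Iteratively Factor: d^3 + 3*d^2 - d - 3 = (d - 1)*(d^2 + 4*d + 3) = (d - 1)*(d + 1)*(d + 3)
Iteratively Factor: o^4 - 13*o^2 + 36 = (o + 3)*(o^3 - 3*o^2 - 4*o + 12) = (o - 2)*(o + 3)*(o^2 - o - 6) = (o - 3)*(o - 2)*(o + 3)*(o + 2)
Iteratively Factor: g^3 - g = (g + 1)*(g^2 - g) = g*(g + 1)*(g - 1)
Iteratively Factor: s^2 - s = (s)*(s - 1)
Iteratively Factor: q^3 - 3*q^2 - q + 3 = (q - 1)*(q^2 - 2*q - 3) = (q - 3)*(q - 1)*(q + 1)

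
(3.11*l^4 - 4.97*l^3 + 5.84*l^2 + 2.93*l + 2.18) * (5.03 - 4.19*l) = -13.0309*l^5 + 36.4676*l^4 - 49.4687*l^3 + 17.0985*l^2 + 5.6037*l + 10.9654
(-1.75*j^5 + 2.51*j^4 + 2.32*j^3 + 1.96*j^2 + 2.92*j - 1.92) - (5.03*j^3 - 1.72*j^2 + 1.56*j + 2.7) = -1.75*j^5 + 2.51*j^4 - 2.71*j^3 + 3.68*j^2 + 1.36*j - 4.62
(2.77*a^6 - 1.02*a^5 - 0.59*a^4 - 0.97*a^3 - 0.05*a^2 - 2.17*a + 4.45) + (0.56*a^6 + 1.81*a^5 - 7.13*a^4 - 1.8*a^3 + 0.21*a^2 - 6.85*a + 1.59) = 3.33*a^6 + 0.79*a^5 - 7.72*a^4 - 2.77*a^3 + 0.16*a^2 - 9.02*a + 6.04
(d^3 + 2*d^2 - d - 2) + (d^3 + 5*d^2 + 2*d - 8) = 2*d^3 + 7*d^2 + d - 10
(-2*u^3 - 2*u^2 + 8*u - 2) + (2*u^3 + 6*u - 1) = -2*u^2 + 14*u - 3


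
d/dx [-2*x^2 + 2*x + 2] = 2 - 4*x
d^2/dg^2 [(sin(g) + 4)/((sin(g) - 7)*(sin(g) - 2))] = (-sin(g)^5 - 25*sin(g)^4 + 194*sin(g)^3 - 202*sin(g)^2 - 1000*sin(g) + 788)/((sin(g) - 7)^3*(sin(g) - 2)^3)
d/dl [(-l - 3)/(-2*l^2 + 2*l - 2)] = (l^2 - l - (l + 3)*(2*l - 1) + 1)/(2*(l^2 - l + 1)^2)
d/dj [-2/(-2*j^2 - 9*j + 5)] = 2*(-4*j - 9)/(2*j^2 + 9*j - 5)^2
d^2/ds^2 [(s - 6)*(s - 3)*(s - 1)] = 6*s - 20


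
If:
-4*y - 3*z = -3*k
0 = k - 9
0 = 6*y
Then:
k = 9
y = 0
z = 9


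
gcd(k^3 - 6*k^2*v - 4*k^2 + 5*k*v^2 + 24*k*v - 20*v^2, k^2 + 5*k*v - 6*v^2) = -k + v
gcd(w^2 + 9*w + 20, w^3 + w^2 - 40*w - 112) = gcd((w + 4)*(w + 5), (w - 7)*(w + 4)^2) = w + 4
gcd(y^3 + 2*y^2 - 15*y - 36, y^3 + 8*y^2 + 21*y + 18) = y^2 + 6*y + 9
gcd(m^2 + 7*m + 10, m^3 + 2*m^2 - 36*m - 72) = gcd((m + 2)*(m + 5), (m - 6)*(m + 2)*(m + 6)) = m + 2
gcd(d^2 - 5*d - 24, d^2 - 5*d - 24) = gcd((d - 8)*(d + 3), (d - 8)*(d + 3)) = d^2 - 5*d - 24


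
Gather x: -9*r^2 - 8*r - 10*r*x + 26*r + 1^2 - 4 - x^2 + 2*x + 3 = -9*r^2 + 18*r - x^2 + x*(2 - 10*r)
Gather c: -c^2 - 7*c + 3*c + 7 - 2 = -c^2 - 4*c + 5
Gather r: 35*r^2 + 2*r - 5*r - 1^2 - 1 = 35*r^2 - 3*r - 2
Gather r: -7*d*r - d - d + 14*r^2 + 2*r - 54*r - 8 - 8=-2*d + 14*r^2 + r*(-7*d - 52) - 16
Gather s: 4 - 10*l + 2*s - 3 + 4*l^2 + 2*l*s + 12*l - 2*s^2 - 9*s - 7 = 4*l^2 + 2*l - 2*s^2 + s*(2*l - 7) - 6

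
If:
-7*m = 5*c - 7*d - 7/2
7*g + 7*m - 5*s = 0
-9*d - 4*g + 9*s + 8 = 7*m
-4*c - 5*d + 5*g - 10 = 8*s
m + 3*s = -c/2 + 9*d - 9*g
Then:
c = 81802/16899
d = -728/5633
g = 15962/16899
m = -104329/33798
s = -33789/11266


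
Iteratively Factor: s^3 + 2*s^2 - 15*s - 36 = (s + 3)*(s^2 - s - 12) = (s - 4)*(s + 3)*(s + 3)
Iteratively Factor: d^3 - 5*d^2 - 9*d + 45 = (d + 3)*(d^2 - 8*d + 15) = (d - 5)*(d + 3)*(d - 3)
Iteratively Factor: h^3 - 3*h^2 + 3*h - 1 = (h - 1)*(h^2 - 2*h + 1) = (h - 1)^2*(h - 1)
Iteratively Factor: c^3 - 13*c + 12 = (c + 4)*(c^2 - 4*c + 3) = (c - 3)*(c + 4)*(c - 1)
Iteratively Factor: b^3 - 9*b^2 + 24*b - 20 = (b - 5)*(b^2 - 4*b + 4) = (b - 5)*(b - 2)*(b - 2)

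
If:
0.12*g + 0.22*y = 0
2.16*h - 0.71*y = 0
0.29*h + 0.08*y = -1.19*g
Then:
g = 0.00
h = 0.00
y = 0.00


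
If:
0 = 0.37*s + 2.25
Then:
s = -6.08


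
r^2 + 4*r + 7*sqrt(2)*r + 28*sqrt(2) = (r + 4)*(r + 7*sqrt(2))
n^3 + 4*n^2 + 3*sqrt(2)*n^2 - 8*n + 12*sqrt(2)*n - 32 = (n + 4)*(n - sqrt(2))*(n + 4*sqrt(2))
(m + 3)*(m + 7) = m^2 + 10*m + 21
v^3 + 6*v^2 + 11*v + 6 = (v + 1)*(v + 2)*(v + 3)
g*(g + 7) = g^2 + 7*g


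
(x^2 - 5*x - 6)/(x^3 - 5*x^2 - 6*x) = 1/x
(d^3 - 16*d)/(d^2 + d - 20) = d*(d + 4)/(d + 5)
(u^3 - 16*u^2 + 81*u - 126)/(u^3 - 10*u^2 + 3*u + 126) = (u - 3)/(u + 3)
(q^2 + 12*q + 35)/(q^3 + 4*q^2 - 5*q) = (q + 7)/(q*(q - 1))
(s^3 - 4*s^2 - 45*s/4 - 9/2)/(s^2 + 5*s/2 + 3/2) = (s^2 - 11*s/2 - 3)/(s + 1)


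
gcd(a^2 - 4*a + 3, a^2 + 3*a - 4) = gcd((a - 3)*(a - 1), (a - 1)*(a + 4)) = a - 1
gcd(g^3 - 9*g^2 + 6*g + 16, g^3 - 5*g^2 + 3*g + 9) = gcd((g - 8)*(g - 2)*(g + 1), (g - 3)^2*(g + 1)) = g + 1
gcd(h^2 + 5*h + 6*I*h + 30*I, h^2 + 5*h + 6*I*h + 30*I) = h^2 + h*(5 + 6*I) + 30*I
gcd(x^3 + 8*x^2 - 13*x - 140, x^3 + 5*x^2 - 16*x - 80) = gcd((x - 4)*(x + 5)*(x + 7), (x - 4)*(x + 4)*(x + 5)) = x^2 + x - 20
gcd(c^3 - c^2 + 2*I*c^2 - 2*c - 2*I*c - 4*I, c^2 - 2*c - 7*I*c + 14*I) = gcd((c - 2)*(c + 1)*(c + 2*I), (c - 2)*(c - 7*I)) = c - 2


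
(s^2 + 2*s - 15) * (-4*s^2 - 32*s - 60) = -4*s^4 - 40*s^3 - 64*s^2 + 360*s + 900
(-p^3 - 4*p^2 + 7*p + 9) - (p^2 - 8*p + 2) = -p^3 - 5*p^2 + 15*p + 7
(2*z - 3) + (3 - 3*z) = -z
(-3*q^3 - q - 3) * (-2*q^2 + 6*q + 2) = 6*q^5 - 18*q^4 - 4*q^3 - 20*q - 6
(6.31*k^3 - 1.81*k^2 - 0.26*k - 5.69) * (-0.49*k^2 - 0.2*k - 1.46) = -3.0919*k^5 - 0.3751*k^4 - 8.7232*k^3 + 5.4827*k^2 + 1.5176*k + 8.3074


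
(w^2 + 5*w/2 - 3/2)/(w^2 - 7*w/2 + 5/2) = (2*w^2 + 5*w - 3)/(2*w^2 - 7*w + 5)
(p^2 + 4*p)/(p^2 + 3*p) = (p + 4)/(p + 3)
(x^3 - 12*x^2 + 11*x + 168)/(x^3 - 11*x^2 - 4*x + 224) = (x + 3)/(x + 4)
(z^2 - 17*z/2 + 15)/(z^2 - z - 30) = (z - 5/2)/(z + 5)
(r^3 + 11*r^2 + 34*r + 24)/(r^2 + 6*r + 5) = (r^2 + 10*r + 24)/(r + 5)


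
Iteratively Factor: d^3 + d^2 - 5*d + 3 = (d + 3)*(d^2 - 2*d + 1) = (d - 1)*(d + 3)*(d - 1)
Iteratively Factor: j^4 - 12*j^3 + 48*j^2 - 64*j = (j - 4)*(j^3 - 8*j^2 + 16*j) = (j - 4)^2*(j^2 - 4*j) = j*(j - 4)^2*(j - 4)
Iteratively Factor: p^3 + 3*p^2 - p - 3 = (p + 1)*(p^2 + 2*p - 3) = (p - 1)*(p + 1)*(p + 3)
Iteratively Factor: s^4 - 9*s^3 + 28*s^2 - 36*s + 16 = (s - 2)*(s^3 - 7*s^2 + 14*s - 8) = (s - 2)^2*(s^2 - 5*s + 4) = (s - 2)^2*(s - 1)*(s - 4)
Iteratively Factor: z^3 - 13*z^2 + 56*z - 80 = (z - 5)*(z^2 - 8*z + 16) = (z - 5)*(z - 4)*(z - 4)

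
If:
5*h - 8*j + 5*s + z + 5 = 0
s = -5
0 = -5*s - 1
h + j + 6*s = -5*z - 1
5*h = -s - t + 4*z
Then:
No Solution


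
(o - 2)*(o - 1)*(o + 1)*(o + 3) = o^4 + o^3 - 7*o^2 - o + 6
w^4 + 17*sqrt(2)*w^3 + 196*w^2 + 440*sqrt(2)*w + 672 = (w + 2*sqrt(2))^2*(w + 6*sqrt(2))*(w + 7*sqrt(2))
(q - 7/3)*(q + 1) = q^2 - 4*q/3 - 7/3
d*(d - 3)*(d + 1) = d^3 - 2*d^2 - 3*d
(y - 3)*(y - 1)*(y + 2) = y^3 - 2*y^2 - 5*y + 6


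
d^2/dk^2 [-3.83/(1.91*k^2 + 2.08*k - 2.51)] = (27.944446*k^2 + 30.431648*k - 3.83*(3.82*k + 2.08)*(7.64*k + 4.16) - 36.722806)/(1.91*k^2 + 2.08*k - 2.51)^3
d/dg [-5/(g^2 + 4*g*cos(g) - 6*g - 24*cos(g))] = 10*(-2*g*sin(g) + g + 12*sin(g) + 2*cos(g) - 3)/((g - 6)^2*(g + 4*cos(g))^2)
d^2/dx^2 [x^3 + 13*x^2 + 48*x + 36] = 6*x + 26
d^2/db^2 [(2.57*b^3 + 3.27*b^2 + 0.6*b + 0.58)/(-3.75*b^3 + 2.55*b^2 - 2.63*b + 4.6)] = (-2.27373675443232e-13*b^7 - 141.12*b^6 + 101.45475*b^5 - 401.93775*b^4 - 716.054176*b^3 + 235.54356*b^2 - 320.75058*b - 147.320804)/(52.734375*b^9 - 107.578125*b^8 + 184.10625*b^7 - 361.540125*b^6 + 393.04485*b^5 - 414.853785*b^4 + 441.340847*b^3 - 257.32722*b^2 + 166.9524*b - 97.336)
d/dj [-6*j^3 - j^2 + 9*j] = -18*j^2 - 2*j + 9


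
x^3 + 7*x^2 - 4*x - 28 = (x - 2)*(x + 2)*(x + 7)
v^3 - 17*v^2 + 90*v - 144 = (v - 8)*(v - 6)*(v - 3)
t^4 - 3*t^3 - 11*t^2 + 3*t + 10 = (t - 5)*(t - 1)*(t + 1)*(t + 2)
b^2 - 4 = (b - 2)*(b + 2)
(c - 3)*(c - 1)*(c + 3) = c^3 - c^2 - 9*c + 9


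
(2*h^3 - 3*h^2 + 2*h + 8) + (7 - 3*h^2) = 2*h^3 - 6*h^2 + 2*h + 15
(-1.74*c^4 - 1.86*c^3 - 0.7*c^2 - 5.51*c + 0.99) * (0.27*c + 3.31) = -0.4698*c^5 - 6.2616*c^4 - 6.3456*c^3 - 3.8047*c^2 - 17.9708*c + 3.2769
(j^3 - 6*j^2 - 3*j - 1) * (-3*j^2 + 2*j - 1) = -3*j^5 + 20*j^4 - 4*j^3 + 3*j^2 + j + 1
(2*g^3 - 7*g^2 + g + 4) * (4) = 8*g^3 - 28*g^2 + 4*g + 16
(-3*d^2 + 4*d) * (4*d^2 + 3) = -12*d^4 + 16*d^3 - 9*d^2 + 12*d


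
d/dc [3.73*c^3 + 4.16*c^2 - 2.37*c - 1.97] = 11.19*c^2 + 8.32*c - 2.37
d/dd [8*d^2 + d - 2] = 16*d + 1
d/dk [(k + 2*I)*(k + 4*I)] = 2*k + 6*I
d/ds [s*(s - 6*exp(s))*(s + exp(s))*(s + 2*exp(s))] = -3*s^3*exp(s) + 4*s^3 - 32*s^2*exp(2*s) - 9*s^2*exp(s) - 36*s*exp(3*s) - 32*s*exp(2*s) - 12*exp(3*s)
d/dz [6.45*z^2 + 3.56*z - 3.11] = 12.9*z + 3.56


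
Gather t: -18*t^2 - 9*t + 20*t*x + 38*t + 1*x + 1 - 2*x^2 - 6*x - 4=-18*t^2 + t*(20*x + 29) - 2*x^2 - 5*x - 3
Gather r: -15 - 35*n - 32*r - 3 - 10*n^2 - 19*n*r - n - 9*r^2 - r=-10*n^2 - 36*n - 9*r^2 + r*(-19*n - 33) - 18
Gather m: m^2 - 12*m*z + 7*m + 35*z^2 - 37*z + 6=m^2 + m*(7 - 12*z) + 35*z^2 - 37*z + 6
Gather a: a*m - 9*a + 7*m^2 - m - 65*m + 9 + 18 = a*(m - 9) + 7*m^2 - 66*m + 27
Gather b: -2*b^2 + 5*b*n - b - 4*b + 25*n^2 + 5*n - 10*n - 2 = -2*b^2 + b*(5*n - 5) + 25*n^2 - 5*n - 2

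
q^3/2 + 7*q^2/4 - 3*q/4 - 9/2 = (q/2 + 1)*(q - 3/2)*(q + 3)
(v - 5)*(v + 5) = v^2 - 25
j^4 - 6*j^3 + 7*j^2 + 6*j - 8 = (j - 4)*(j - 2)*(j - 1)*(j + 1)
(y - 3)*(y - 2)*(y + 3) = y^3 - 2*y^2 - 9*y + 18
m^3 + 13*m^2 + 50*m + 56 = (m + 2)*(m + 4)*(m + 7)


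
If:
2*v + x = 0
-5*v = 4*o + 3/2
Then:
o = 5*x/8 - 3/8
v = -x/2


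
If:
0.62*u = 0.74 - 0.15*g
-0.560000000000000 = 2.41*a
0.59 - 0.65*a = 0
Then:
No Solution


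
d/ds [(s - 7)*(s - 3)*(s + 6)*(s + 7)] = 4*s^3 + 9*s^2 - 134*s - 147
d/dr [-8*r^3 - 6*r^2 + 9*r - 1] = -24*r^2 - 12*r + 9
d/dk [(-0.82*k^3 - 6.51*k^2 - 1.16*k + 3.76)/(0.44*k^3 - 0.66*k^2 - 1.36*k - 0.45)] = (3.4056*k^4 + 3.2512*k^3 + 4.2318*k^2 + 10.8222*k + 5.6356)/(0.1936*k^6 - 0.5808*k^5 - 0.7612*k^4 + 1.3992*k^3 + 2.4436*k^2 + 1.224*k + 0.2025)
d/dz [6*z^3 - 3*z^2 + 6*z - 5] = 18*z^2 - 6*z + 6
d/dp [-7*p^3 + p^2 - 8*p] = -21*p^2 + 2*p - 8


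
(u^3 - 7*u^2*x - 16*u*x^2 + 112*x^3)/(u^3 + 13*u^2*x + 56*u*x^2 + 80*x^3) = (u^2 - 11*u*x + 28*x^2)/(u^2 + 9*u*x + 20*x^2)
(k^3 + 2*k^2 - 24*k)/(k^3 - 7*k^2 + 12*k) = (k + 6)/(k - 3)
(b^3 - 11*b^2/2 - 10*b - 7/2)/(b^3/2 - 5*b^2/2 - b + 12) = (2*b^3 - 11*b^2 - 20*b - 7)/(b^3 - 5*b^2 - 2*b + 24)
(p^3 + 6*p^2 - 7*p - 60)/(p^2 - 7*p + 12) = (p^2 + 9*p + 20)/(p - 4)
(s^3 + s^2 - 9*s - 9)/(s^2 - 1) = (s^2 - 9)/(s - 1)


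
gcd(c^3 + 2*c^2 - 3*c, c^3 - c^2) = c^2 - c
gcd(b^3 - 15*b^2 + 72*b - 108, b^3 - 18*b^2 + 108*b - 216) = b^2 - 12*b + 36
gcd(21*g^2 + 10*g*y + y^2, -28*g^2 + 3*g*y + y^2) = 7*g + y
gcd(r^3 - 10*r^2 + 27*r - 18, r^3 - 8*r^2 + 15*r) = r - 3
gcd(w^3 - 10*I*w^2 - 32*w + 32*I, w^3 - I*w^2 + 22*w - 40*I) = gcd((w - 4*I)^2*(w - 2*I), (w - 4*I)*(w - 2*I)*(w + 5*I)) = w^2 - 6*I*w - 8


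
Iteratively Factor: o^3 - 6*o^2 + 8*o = (o - 2)*(o^2 - 4*o) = (o - 4)*(o - 2)*(o)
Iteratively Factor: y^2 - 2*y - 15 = (y - 5)*(y + 3)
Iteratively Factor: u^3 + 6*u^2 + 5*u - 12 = (u + 3)*(u^2 + 3*u - 4) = (u - 1)*(u + 3)*(u + 4)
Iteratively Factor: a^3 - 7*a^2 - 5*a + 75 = (a - 5)*(a^2 - 2*a - 15) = (a - 5)*(a + 3)*(a - 5)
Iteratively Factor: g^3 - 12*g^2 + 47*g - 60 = (g - 3)*(g^2 - 9*g + 20) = (g - 4)*(g - 3)*(g - 5)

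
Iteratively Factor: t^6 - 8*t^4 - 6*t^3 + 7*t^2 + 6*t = (t)*(t^5 - 8*t^3 - 6*t^2 + 7*t + 6) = t*(t - 3)*(t^4 + 3*t^3 + t^2 - 3*t - 2) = t*(t - 3)*(t + 2)*(t^3 + t^2 - t - 1) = t*(t - 3)*(t + 1)*(t + 2)*(t^2 - 1) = t*(t - 3)*(t - 1)*(t + 1)*(t + 2)*(t + 1)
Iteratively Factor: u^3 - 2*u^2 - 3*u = (u)*(u^2 - 2*u - 3) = u*(u + 1)*(u - 3)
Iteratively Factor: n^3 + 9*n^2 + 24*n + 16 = (n + 4)*(n^2 + 5*n + 4) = (n + 1)*(n + 4)*(n + 4)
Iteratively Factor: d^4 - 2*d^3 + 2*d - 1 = (d - 1)*(d^3 - d^2 - d + 1) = (d - 1)^2*(d^2 - 1) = (d - 1)^3*(d + 1)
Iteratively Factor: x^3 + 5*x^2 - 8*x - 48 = (x - 3)*(x^2 + 8*x + 16) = (x - 3)*(x + 4)*(x + 4)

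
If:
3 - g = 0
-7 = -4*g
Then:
No Solution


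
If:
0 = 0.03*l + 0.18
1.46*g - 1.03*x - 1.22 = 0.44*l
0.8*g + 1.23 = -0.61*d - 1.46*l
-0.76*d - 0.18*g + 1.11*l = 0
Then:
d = -13.42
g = 19.64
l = -6.00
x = 29.22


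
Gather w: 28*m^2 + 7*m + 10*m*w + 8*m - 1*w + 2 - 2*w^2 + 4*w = 28*m^2 + 15*m - 2*w^2 + w*(10*m + 3) + 2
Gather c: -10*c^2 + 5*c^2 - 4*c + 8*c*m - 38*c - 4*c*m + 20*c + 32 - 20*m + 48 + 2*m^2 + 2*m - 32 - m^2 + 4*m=-5*c^2 + c*(4*m - 22) + m^2 - 14*m + 48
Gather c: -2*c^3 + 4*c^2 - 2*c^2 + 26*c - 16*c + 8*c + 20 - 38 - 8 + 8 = -2*c^3 + 2*c^2 + 18*c - 18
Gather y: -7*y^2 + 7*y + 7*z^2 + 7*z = -7*y^2 + 7*y + 7*z^2 + 7*z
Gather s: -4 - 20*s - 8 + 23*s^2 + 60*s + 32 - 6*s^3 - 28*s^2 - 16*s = -6*s^3 - 5*s^2 + 24*s + 20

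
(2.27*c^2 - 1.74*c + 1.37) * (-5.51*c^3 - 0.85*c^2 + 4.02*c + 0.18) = -12.5077*c^5 + 7.6579*c^4 + 3.0557*c^3 - 7.7507*c^2 + 5.1942*c + 0.2466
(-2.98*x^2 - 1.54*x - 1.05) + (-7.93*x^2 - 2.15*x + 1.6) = -10.91*x^2 - 3.69*x + 0.55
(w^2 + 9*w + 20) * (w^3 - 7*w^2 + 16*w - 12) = w^5 + 2*w^4 - 27*w^3 - 8*w^2 + 212*w - 240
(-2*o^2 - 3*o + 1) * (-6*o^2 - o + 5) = 12*o^4 + 20*o^3 - 13*o^2 - 16*o + 5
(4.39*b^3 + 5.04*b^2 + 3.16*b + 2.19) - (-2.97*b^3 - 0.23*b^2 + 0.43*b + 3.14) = 7.36*b^3 + 5.27*b^2 + 2.73*b - 0.95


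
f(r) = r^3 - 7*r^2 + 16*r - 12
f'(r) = 3*r^2 - 14*r + 16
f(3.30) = 0.51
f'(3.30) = 2.47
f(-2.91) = -142.48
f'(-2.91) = 82.14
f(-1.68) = -63.38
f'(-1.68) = 47.99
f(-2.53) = -113.48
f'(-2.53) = 70.62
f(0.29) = -7.92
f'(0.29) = 12.19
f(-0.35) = -18.50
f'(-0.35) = 21.27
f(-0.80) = -29.79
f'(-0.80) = 29.12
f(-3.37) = -183.69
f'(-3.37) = 97.25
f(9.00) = 294.00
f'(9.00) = 133.00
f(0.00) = -12.00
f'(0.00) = 16.00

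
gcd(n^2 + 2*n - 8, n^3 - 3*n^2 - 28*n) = n + 4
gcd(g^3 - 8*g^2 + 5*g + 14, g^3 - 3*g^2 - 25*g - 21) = g^2 - 6*g - 7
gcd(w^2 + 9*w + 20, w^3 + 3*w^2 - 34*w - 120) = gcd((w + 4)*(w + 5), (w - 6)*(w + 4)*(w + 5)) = w^2 + 9*w + 20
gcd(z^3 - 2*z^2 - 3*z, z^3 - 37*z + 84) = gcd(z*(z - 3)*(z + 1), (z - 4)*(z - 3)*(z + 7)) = z - 3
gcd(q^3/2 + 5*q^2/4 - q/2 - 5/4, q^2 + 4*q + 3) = q + 1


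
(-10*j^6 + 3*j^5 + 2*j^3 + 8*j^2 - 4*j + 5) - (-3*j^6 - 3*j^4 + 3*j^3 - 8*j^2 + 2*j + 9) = -7*j^6 + 3*j^5 + 3*j^4 - j^3 + 16*j^2 - 6*j - 4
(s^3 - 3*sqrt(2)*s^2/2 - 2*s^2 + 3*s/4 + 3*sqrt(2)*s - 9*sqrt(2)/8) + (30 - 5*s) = s^3 - 3*sqrt(2)*s^2/2 - 2*s^2 - 17*s/4 + 3*sqrt(2)*s - 9*sqrt(2)/8 + 30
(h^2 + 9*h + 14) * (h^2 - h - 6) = h^4 + 8*h^3 - h^2 - 68*h - 84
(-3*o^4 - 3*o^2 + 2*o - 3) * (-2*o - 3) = 6*o^5 + 9*o^4 + 6*o^3 + 5*o^2 + 9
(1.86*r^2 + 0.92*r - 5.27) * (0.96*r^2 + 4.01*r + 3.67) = 1.7856*r^4 + 8.3418*r^3 + 5.4562*r^2 - 17.7563*r - 19.3409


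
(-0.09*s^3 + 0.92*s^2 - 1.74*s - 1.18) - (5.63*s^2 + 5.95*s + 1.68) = -0.09*s^3 - 4.71*s^2 - 7.69*s - 2.86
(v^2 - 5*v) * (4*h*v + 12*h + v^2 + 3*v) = 4*h*v^3 - 8*h*v^2 - 60*h*v + v^4 - 2*v^3 - 15*v^2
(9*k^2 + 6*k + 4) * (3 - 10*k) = -90*k^3 - 33*k^2 - 22*k + 12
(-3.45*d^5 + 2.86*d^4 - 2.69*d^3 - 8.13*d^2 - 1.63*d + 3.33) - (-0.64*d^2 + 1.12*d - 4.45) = -3.45*d^5 + 2.86*d^4 - 2.69*d^3 - 7.49*d^2 - 2.75*d + 7.78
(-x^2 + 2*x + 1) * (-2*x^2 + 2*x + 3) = 2*x^4 - 6*x^3 - x^2 + 8*x + 3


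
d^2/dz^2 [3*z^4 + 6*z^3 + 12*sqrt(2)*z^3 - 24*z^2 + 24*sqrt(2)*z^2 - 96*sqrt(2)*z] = 36*z^2 + 36*z + 72*sqrt(2)*z - 48 + 48*sqrt(2)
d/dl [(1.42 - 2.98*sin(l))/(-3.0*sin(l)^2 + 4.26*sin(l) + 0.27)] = (-8.94*sin(l)^2 + 8.52*sin(l) - 6.8538)*cos(l)/(9.0*sin(l)^4 - 25.56*sin(l)^3 + 16.5276*sin(l)^2 + 2.3004*sin(l) + 0.0729)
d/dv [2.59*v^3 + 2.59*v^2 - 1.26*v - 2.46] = 7.77*v^2 + 5.18*v - 1.26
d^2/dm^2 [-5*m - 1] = 0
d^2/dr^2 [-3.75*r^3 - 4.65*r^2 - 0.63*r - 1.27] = -22.5*r - 9.3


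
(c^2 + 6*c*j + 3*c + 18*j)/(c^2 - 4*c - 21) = (c + 6*j)/(c - 7)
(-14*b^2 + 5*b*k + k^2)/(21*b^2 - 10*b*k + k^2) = (-14*b^2 + 5*b*k + k^2)/(21*b^2 - 10*b*k + k^2)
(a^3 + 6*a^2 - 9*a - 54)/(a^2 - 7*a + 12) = (a^2 + 9*a + 18)/(a - 4)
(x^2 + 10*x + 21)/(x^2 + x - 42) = (x + 3)/(x - 6)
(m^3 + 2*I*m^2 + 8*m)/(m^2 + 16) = m*(m - 2*I)/(m - 4*I)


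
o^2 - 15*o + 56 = (o - 8)*(o - 7)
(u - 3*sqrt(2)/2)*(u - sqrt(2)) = u^2 - 5*sqrt(2)*u/2 + 3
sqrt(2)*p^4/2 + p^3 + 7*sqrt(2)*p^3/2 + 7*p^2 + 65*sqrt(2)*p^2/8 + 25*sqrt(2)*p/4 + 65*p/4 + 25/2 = (p + 5/2)^2*(p + sqrt(2))*(sqrt(2)*p/2 + sqrt(2))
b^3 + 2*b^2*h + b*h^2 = b*(b + h)^2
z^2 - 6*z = z*(z - 6)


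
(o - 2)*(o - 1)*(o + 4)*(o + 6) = o^4 + 7*o^3 - 4*o^2 - 52*o + 48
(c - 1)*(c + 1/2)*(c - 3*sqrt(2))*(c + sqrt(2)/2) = c^4 - 5*sqrt(2)*c^3/2 - c^3/2 - 7*c^2/2 + 5*sqrt(2)*c^2/4 + 3*c/2 + 5*sqrt(2)*c/4 + 3/2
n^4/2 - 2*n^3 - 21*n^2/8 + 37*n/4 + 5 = (n/2 + 1)*(n - 4)*(n - 5/2)*(n + 1/2)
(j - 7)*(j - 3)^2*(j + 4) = j^4 - 9*j^3 - j^2 + 141*j - 252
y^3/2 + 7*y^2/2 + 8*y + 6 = (y/2 + 1)*(y + 2)*(y + 3)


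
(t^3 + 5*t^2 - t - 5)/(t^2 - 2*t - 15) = (-t^3 - 5*t^2 + t + 5)/(-t^2 + 2*t + 15)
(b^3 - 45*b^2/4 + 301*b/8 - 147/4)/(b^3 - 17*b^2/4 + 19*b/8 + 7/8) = (4*b^2 - 31*b + 42)/(4*b^2 - 3*b - 1)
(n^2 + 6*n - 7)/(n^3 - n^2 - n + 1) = (n + 7)/(n^2 - 1)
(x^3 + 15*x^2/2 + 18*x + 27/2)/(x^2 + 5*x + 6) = (2*x^2 + 9*x + 9)/(2*(x + 2))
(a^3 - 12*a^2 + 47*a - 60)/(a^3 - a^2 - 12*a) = (a^2 - 8*a + 15)/(a*(a + 3))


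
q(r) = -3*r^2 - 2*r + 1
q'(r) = -6*r - 2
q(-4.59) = -53.02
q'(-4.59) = 25.54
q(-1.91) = -6.12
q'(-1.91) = 9.46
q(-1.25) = -1.19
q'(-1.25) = 5.50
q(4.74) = -75.88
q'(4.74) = -30.44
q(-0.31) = 1.33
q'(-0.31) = -0.14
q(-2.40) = -11.48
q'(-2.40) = 12.40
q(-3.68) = -32.27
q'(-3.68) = 20.08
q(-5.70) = -85.07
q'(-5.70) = 32.20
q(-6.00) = -95.00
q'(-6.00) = 34.00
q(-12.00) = -407.00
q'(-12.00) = 70.00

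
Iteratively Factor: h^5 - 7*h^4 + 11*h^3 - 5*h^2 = (h)*(h^4 - 7*h^3 + 11*h^2 - 5*h) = h^2*(h^3 - 7*h^2 + 11*h - 5) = h^2*(h - 1)*(h^2 - 6*h + 5) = h^2*(h - 5)*(h - 1)*(h - 1)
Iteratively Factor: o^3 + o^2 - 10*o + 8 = (o + 4)*(o^2 - 3*o + 2) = (o - 2)*(o + 4)*(o - 1)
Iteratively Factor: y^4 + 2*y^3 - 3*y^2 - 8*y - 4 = (y + 1)*(y^3 + y^2 - 4*y - 4) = (y + 1)*(y + 2)*(y^2 - y - 2) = (y + 1)^2*(y + 2)*(y - 2)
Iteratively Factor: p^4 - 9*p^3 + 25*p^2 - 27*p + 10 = (p - 2)*(p^3 - 7*p^2 + 11*p - 5) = (p - 2)*(p - 1)*(p^2 - 6*p + 5) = (p - 2)*(p - 1)^2*(p - 5)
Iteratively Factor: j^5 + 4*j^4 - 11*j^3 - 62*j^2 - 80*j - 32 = (j - 4)*(j^4 + 8*j^3 + 21*j^2 + 22*j + 8) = (j - 4)*(j + 2)*(j^3 + 6*j^2 + 9*j + 4) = (j - 4)*(j + 2)*(j + 4)*(j^2 + 2*j + 1) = (j - 4)*(j + 1)*(j + 2)*(j + 4)*(j + 1)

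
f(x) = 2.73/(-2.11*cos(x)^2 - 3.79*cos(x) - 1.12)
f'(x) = 2.73*(-4.22*sin(x)*cos(x) - 3.79*sin(x))/(-2.11*cos(x)^2 - 3.79*cos(x) - 1.12)^2 = -(11.5206*cos(x) + 10.3467)*sin(x)/(2.11*cos(x)^2 + 3.79*cos(x) + 1.12)^2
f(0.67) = -0.51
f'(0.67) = -0.41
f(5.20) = -0.81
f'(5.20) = 1.23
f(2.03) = 18.78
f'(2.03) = -222.40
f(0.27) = -0.41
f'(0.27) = -0.13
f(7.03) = -0.54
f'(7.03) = -0.50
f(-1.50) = -1.95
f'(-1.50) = 5.69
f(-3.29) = 4.84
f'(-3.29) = 0.49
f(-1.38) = -1.43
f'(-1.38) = 3.36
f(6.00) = -0.41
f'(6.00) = 0.13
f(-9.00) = 4.69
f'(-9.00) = -0.18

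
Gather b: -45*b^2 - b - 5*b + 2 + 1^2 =-45*b^2 - 6*b + 3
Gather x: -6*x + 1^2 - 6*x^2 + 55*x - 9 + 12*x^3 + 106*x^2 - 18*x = 12*x^3 + 100*x^2 + 31*x - 8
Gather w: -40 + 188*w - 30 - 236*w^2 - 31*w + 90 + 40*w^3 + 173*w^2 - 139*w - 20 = 40*w^3 - 63*w^2 + 18*w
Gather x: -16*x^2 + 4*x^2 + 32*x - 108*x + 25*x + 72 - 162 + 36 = -12*x^2 - 51*x - 54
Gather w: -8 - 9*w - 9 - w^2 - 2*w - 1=-w^2 - 11*w - 18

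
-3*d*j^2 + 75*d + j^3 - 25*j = (-3*d + j)*(j - 5)*(j + 5)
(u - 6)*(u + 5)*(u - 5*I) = u^3 - u^2 - 5*I*u^2 - 30*u + 5*I*u + 150*I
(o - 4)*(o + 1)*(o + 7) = o^3 + 4*o^2 - 25*o - 28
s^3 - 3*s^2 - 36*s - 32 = (s - 8)*(s + 1)*(s + 4)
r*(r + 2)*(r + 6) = r^3 + 8*r^2 + 12*r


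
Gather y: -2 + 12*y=12*y - 2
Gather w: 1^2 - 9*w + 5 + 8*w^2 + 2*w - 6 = 8*w^2 - 7*w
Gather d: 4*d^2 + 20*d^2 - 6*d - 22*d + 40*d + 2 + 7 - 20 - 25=24*d^2 + 12*d - 36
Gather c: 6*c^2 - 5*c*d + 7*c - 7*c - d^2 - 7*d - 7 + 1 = 6*c^2 - 5*c*d - d^2 - 7*d - 6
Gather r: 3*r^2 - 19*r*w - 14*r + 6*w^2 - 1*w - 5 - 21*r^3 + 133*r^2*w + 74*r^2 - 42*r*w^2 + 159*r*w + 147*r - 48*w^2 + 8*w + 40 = -21*r^3 + r^2*(133*w + 77) + r*(-42*w^2 + 140*w + 133) - 42*w^2 + 7*w + 35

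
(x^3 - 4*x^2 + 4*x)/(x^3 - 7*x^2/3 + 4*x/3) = 3*(x^2 - 4*x + 4)/(3*x^2 - 7*x + 4)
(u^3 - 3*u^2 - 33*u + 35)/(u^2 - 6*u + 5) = (u^2 - 2*u - 35)/(u - 5)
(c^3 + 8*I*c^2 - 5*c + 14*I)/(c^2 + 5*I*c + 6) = (c^2 + 9*I*c - 14)/(c + 6*I)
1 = 1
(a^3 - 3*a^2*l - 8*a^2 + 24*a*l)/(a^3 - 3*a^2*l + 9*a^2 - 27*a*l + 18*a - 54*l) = a*(a - 8)/(a^2 + 9*a + 18)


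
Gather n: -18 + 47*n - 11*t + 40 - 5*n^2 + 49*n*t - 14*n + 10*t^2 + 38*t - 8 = -5*n^2 + n*(49*t + 33) + 10*t^2 + 27*t + 14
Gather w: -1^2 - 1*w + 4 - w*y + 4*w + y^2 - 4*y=w*(3 - y) + y^2 - 4*y + 3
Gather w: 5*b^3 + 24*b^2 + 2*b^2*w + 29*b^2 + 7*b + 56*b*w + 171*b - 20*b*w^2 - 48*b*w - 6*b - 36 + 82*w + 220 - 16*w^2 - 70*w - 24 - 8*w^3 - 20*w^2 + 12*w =5*b^3 + 53*b^2 + 172*b - 8*w^3 + w^2*(-20*b - 36) + w*(2*b^2 + 8*b + 24) + 160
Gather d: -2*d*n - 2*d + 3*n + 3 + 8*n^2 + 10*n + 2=d*(-2*n - 2) + 8*n^2 + 13*n + 5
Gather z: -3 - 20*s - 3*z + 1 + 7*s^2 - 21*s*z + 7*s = 7*s^2 - 13*s + z*(-21*s - 3) - 2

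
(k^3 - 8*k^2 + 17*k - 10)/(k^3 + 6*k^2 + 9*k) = (k^3 - 8*k^2 + 17*k - 10)/(k*(k^2 + 6*k + 9))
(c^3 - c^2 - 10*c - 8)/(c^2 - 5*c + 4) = (c^2 + 3*c + 2)/(c - 1)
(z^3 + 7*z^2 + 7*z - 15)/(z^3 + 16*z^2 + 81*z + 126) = (z^2 + 4*z - 5)/(z^2 + 13*z + 42)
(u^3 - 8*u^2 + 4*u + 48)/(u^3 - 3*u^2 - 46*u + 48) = (u^3 - 8*u^2 + 4*u + 48)/(u^3 - 3*u^2 - 46*u + 48)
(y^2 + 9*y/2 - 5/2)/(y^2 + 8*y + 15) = (y - 1/2)/(y + 3)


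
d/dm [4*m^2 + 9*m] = 8*m + 9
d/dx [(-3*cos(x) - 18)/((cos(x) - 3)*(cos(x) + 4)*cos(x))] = 3*(-2*cos(x)^3 - 19*cos(x)^2 - 12*cos(x) + 72)*sin(x)/((cos(x) - 3)^2*(cos(x) + 4)^2*cos(x)^2)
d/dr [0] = 0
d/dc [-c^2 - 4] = -2*c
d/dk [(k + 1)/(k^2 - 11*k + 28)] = (k^2 - 11*k - (k + 1)*(2*k - 11) + 28)/(k^2 - 11*k + 28)^2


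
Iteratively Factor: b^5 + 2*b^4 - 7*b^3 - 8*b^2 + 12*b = (b + 3)*(b^4 - b^3 - 4*b^2 + 4*b) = b*(b + 3)*(b^3 - b^2 - 4*b + 4) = b*(b - 2)*(b + 3)*(b^2 + b - 2) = b*(b - 2)*(b - 1)*(b + 3)*(b + 2)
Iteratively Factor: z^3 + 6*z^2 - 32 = (z + 4)*(z^2 + 2*z - 8) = (z + 4)^2*(z - 2)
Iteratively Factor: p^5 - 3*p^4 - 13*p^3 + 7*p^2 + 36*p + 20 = (p - 5)*(p^4 + 2*p^3 - 3*p^2 - 8*p - 4) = (p - 5)*(p + 1)*(p^3 + p^2 - 4*p - 4) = (p - 5)*(p + 1)*(p + 2)*(p^2 - p - 2) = (p - 5)*(p + 1)^2*(p + 2)*(p - 2)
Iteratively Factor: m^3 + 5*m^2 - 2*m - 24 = (m - 2)*(m^2 + 7*m + 12) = (m - 2)*(m + 4)*(m + 3)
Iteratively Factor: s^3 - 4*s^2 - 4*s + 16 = (s + 2)*(s^2 - 6*s + 8) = (s - 2)*(s + 2)*(s - 4)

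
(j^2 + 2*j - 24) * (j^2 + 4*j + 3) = j^4 + 6*j^3 - 13*j^2 - 90*j - 72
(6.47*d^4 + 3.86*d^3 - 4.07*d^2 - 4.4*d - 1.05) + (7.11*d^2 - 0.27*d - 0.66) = 6.47*d^4 + 3.86*d^3 + 3.04*d^2 - 4.67*d - 1.71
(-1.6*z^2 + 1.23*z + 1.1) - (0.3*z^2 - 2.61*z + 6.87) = -1.9*z^2 + 3.84*z - 5.77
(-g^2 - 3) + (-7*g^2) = -8*g^2 - 3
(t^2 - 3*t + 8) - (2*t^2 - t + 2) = -t^2 - 2*t + 6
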